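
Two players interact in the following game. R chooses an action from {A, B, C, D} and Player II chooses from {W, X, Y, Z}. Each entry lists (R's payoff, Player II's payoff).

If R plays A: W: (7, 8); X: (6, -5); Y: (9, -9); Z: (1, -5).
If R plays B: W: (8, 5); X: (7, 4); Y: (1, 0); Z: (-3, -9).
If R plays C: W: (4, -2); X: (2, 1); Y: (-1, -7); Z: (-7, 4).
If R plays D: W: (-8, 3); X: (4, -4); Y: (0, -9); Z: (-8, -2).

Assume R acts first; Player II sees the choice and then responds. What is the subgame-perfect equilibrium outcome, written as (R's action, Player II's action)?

(B, W)

Player II best-responds to each possible R move:
- A: Player II compares 8, -5, -9, -5 and picks W; R would get 7.
- B: Player II compares 5, 4, 0, -9 and picks W; R would get 8.
- C: Player II compares -2, 1, -7, 4 and picks Z; R would get -7.
- D: Player II compares 3, -4, -9, -2 and picks W; R would get -8.
R's induced payoffs are 7, 8, -7, -8, so R commits to B. Subgame-perfect outcome: (B, W) with payoffs (8, 5).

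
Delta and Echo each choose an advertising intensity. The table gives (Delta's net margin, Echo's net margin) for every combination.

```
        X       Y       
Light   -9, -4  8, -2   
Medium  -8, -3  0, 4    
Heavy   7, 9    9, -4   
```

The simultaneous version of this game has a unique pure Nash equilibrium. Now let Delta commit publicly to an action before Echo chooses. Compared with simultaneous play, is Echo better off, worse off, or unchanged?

Echo best-responds to each possible Delta move:
- Light: Echo compares -4, -2 and picks Y; Delta would get 8.
- Medium: Echo compares -3, 4 and picks Y; Delta would get 0.
- Heavy: Echo compares 9, -4 and picks X; Delta would get 7.
Delta's induced payoffs are 8, 0, 7, so Delta commits to Light. Subgame-perfect outcome: (Light, Y) with payoffs (8, -2).
For the simultaneous game, intersect best replies.
Delta's best replies: X→Heavy; Y→Heavy.
Echo's best replies: Light→Y; Medium→Y; Heavy→X.
The unique mutual best reply is (Heavy, X), giving (7, 9).
Echo earns -2 sequentially versus 9 at the Nash outcome: worse off.

worse off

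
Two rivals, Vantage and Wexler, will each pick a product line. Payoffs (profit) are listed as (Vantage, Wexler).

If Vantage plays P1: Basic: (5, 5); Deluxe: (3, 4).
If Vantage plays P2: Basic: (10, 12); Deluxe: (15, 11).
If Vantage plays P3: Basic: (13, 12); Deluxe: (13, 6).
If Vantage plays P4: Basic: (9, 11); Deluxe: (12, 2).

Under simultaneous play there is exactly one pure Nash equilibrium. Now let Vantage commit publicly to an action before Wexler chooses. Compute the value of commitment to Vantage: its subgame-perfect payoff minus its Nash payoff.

0

Backward induction with Vantage moving first.
- P1: BR = Basic, leader payoff 5.
- P2: BR = Basic, leader payoff 10.
- P3: BR = Basic, leader payoff 13.
- P4: BR = Basic, leader payoff 9.
Vantage's induced payoffs are 5, 10, 13, 9, so Vantage commits to P3. Subgame-perfect outcome: (P3, Basic) with payoffs (13, 12).
Under simultaneous play:
Vantage's best replies: Basic→P3; Deluxe→P2.
Wexler's best replies: P1→Basic; P2→Basic; P3→Basic; P4→Basic.
Only (P3, Basic) has each player best-responding; Nash payoffs (13, 12).
Vantage's commitment gain: 13 − 13 = 0.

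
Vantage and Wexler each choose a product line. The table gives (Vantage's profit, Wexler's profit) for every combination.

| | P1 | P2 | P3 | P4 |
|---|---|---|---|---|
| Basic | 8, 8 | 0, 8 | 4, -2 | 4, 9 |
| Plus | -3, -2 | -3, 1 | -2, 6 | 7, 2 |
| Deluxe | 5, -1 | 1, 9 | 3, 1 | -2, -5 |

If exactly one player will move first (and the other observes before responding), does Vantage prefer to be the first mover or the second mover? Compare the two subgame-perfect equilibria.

first

If Vantage leads: Wexler's best replies are Basic→P4, Plus→P3, Deluxe→P2; Vantage's induced payoffs 4, -2, 1; outcome (Basic, P4), payoffs (4, 9).
If Wexler leads: Vantage's best replies are P1→Basic, P2→Deluxe, P3→Basic, P4→Plus; Wexler's induced payoffs 8, 9, -2, 2; outcome (Deluxe, P2), payoffs (1, 9).
Vantage gets 4 moving first and 1 moving second, so Vantage prefers to move first.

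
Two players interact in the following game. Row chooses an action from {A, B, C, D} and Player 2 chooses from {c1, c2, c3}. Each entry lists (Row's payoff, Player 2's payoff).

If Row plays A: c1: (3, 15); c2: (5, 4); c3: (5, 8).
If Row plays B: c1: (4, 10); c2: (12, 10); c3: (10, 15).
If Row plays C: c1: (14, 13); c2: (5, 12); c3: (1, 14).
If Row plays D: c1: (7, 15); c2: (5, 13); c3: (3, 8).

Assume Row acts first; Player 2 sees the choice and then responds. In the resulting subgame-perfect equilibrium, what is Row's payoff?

10

Work backward from Player 2's decision.
- A: BR = c1, leader payoff 3.
- B: BR = c3, leader payoff 10.
- C: BR = c3, leader payoff 1.
- D: BR = c1, leader payoff 7.
Maximizing over 3, 10, 1, 7, Row chooses B. Subgame-perfect outcome: (B, c3) with payoffs (10, 15).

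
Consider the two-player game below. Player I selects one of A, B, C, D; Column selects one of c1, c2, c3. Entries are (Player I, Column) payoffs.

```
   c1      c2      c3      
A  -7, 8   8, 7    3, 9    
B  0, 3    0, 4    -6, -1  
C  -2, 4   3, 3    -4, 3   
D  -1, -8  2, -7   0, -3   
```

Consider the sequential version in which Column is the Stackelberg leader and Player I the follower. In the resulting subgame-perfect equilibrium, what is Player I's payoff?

Work backward from Player I's decision.
- c1 → Player I plays B (best of -7, 0, -2, -1); Column gets 3.
- c2 → Player I plays A (best of 8, 0, 3, 2); Column gets 7.
- c3 → Player I plays A (best of 3, -6, -4, 0); Column gets 9.
Among 3, 7, 9, the best is 9 at c3. Subgame-perfect outcome: (A, c3) with payoffs (3, 9).

3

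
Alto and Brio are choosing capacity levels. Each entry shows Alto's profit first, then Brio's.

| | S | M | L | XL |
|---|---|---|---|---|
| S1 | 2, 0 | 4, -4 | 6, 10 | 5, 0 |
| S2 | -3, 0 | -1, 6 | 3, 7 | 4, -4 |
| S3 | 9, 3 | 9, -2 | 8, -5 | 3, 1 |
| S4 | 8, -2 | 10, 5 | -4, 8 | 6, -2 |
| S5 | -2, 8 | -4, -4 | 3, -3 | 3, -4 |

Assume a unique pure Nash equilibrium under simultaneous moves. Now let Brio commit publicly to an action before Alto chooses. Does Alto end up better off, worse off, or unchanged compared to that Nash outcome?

Work backward from Alto's decision.
- S: Alto compares 2, -3, 9, 8, -2 and picks S3; Brio would get 3.
- M: Alto compares 4, -1, 9, 10, -4 and picks S4; Brio would get 5.
- L: Alto compares 6, 3, 8, -4, 3 and picks S3; Brio would get -5.
- XL: Alto compares 5, 4, 3, 6, 3 and picks S4; Brio would get -2.
Maximizing over 3, 5, -5, -2, Brio chooses M. Subgame-perfect outcome: (S4, M) with payoffs (10, 5).
Now find the simultaneous Nash equilibrium.
Alto's best replies: S→S3; M→S4; L→S3; XL→S4.
Brio's best replies: S1→L; S2→L; S3→S; S4→L; S5→S.
Only (S3, S) has each player best-responding; Nash payoffs (9, 3).
Alto earns 10 sequentially versus 9 at the Nash outcome: better off.

better off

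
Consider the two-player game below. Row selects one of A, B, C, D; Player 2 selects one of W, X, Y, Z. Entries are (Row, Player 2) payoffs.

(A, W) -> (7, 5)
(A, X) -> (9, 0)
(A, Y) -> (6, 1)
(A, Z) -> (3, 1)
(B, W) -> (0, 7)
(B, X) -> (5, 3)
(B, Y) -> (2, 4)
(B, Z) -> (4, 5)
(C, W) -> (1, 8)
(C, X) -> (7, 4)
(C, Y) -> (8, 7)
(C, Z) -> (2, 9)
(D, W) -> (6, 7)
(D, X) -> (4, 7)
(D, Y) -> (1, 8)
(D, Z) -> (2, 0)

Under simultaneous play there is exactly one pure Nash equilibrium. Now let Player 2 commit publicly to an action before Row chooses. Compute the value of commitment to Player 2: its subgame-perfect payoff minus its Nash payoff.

2

Work backward from Row's decision.
- W → Row plays A (best of 7, 0, 1, 6); Player 2 gets 5.
- X → Row plays A (best of 9, 5, 7, 4); Player 2 gets 0.
- Y → Row plays C (best of 6, 2, 8, 1); Player 2 gets 7.
- Z → Row plays B (best of 3, 4, 2, 2); Player 2 gets 5.
Player 2's induced payoffs are 5, 0, 7, 5, so Player 2 commits to Y. Subgame-perfect outcome: (C, Y) with payoffs (8, 7).
Now find the simultaneous Nash equilibrium.
Row's best replies: W→A; X→A; Y→C; Z→B.
Player 2's best replies: A→W; B→W; C→Z; D→Y.
The unique mutual best reply is (A, W), giving (7, 5).
Player 2's commitment gain: 7 − 5 = 2.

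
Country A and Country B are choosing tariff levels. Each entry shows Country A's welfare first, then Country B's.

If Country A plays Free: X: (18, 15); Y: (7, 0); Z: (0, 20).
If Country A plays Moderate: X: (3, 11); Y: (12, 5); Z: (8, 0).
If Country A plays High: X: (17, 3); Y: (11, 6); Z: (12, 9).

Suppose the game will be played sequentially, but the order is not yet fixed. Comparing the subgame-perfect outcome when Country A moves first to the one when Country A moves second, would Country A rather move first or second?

second

If Country A leads: Country B's best replies are Free→Z, Moderate→X, High→Z; Country A's induced payoffs 0, 3, 12; outcome (High, Z), payoffs (12, 9).
If Country B leads: Country A's best replies are X→Free, Y→Moderate, Z→High; Country B's induced payoffs 15, 5, 9; outcome (Free, X), payoffs (18, 15).
Country A gets 12 moving first and 18 moving second, so Country A prefers to move second.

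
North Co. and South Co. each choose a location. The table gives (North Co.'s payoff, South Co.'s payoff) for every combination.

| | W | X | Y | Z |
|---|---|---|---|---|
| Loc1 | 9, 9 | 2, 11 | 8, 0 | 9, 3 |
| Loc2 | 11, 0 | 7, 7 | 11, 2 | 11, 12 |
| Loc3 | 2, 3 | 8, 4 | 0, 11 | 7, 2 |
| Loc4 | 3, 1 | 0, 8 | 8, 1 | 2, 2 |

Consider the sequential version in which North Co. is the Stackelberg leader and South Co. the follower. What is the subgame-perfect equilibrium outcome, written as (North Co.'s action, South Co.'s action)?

(Loc2, Z)

Solve by backward induction (North Co. leads).
- Loc1: BR = X, leader payoff 2.
- Loc2: BR = Z, leader payoff 11.
- Loc3: BR = Y, leader payoff 0.
- Loc4: BR = X, leader payoff 0.
Among 2, 11, 0, 0, the best is 11 at Loc2. Subgame-perfect outcome: (Loc2, Z) with payoffs (11, 12).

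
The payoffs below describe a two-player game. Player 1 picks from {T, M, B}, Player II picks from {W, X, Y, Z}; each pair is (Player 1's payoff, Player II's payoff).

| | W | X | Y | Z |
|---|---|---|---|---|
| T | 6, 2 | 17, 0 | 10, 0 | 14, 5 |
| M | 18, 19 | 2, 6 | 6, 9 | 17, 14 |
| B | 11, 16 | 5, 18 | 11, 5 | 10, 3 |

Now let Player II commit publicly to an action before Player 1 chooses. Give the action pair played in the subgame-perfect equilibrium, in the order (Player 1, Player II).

(M, W)

Solve by backward induction (Player II leads).
- W → Player 1 plays M (best of 6, 18, 11); Player II gets 19.
- X → Player 1 plays T (best of 17, 2, 5); Player II gets 0.
- Y → Player 1 plays B (best of 10, 6, 11); Player II gets 5.
- Z → Player 1 plays M (best of 14, 17, 10); Player II gets 14.
Maximizing over 19, 0, 5, 14, Player II chooses W. Subgame-perfect outcome: (M, W) with payoffs (18, 19).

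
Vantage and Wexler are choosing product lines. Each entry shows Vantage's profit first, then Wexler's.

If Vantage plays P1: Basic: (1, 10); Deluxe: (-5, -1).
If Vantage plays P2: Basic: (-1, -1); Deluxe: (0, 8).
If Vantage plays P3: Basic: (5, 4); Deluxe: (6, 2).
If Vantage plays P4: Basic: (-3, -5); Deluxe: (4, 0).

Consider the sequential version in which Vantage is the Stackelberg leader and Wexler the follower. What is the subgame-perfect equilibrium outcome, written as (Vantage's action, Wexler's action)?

Solve by backward induction (Vantage leads).
- P1: BR = Basic, leader payoff 1.
- P2: BR = Deluxe, leader payoff 0.
- P3: BR = Basic, leader payoff 5.
- P4: BR = Deluxe, leader payoff 4.
Among 1, 0, 5, 4, the best is 5 at P3. Subgame-perfect outcome: (P3, Basic) with payoffs (5, 4).

(P3, Basic)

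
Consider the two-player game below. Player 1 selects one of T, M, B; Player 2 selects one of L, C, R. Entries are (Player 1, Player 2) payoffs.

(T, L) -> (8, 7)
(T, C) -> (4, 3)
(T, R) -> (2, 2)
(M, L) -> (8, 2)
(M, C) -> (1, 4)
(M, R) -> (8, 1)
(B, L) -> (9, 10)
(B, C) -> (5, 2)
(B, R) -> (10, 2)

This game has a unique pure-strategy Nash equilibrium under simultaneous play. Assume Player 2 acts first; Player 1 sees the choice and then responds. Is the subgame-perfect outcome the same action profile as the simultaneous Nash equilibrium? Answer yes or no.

Work backward from Player 1's decision.
- L → Player 1 plays B (best of 8, 8, 9); Player 2 gets 10.
- C → Player 1 plays B (best of 4, 1, 5); Player 2 gets 2.
- R → Player 1 plays B (best of 2, 8, 10); Player 2 gets 2.
Among 10, 2, 2, the best is 10 at L. Subgame-perfect outcome: (B, L) with payoffs (9, 10).
For the simultaneous game, intersect best replies.
Player 1's best replies: L→B; C→B; R→B.
Player 2's best replies: T→L; M→C; B→L.
The unique mutual best reply is (B, L), giving (9, 10).
Sequential outcome (B, L) coincides with the Nash profile (B, L).

yes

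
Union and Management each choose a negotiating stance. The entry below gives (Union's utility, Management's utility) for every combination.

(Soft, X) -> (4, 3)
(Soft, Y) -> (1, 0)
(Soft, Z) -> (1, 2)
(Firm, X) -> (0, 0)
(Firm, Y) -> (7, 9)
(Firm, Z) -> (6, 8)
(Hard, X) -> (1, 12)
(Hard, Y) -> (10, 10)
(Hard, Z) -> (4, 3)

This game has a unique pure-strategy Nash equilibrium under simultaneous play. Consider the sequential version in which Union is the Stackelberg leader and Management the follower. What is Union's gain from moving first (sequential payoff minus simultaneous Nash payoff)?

Backward induction with Union moving first.
- Soft → Management plays X (best of 3, 0, 2); Union gets 4.
- Firm → Management plays Y (best of 0, 9, 8); Union gets 7.
- Hard → Management plays X (best of 12, 10, 3); Union gets 1.
Maximizing over 4, 7, 1, Union chooses Firm. Subgame-perfect outcome: (Firm, Y) with payoffs (7, 9).
Under simultaneous play:
Union's best replies: X→Soft; Y→Hard; Z→Firm.
Management's best replies: Soft→X; Firm→Y; Hard→X.
The unique mutual best reply is (Soft, X), giving (4, 3).
Union's commitment gain: 7 − 4 = 3.

3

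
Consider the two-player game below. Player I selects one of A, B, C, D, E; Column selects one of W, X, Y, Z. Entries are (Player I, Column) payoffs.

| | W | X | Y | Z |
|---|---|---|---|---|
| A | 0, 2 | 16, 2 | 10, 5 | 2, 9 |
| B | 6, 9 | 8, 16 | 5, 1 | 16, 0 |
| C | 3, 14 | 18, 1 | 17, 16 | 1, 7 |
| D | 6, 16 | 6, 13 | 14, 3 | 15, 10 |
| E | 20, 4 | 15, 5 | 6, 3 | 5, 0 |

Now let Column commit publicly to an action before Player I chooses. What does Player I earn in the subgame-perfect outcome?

17

Player I best-responds to each possible Column move:
- W → Player I plays E (best of 0, 6, 3, 6, 20); Column gets 4.
- X → Player I plays C (best of 16, 8, 18, 6, 15); Column gets 1.
- Y → Player I plays C (best of 10, 5, 17, 14, 6); Column gets 16.
- Z → Player I plays B (best of 2, 16, 1, 15, 5); Column gets 0.
Among 4, 1, 16, 0, the best is 16 at Y. Subgame-perfect outcome: (C, Y) with payoffs (17, 16).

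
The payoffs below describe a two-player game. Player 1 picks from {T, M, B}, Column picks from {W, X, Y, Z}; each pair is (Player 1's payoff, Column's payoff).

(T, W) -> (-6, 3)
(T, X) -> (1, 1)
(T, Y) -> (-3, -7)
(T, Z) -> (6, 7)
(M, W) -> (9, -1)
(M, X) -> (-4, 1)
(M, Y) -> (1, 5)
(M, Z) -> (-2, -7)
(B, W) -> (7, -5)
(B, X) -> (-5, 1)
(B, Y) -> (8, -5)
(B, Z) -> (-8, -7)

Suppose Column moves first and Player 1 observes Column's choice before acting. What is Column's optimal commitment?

Z

Player 1 best-responds to each possible Column move:
- W → Player 1 plays M (best of -6, 9, 7); Column gets -1.
- X → Player 1 plays T (best of 1, -4, -5); Column gets 1.
- Y → Player 1 plays B (best of -3, 1, 8); Column gets -5.
- Z → Player 1 plays T (best of 6, -2, -8); Column gets 7.
Among -1, 1, -5, 7, the best is 7 at Z. Subgame-perfect outcome: (T, Z) with payoffs (6, 7).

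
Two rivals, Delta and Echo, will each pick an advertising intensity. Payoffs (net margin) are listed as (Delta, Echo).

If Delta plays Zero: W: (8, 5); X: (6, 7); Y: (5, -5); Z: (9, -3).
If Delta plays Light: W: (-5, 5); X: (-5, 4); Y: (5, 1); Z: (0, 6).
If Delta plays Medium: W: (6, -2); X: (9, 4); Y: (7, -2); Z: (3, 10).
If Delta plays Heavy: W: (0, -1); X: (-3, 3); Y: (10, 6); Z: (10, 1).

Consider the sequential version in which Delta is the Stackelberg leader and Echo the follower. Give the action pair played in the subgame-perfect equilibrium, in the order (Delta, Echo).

(Heavy, Y)

Backward induction with Delta moving first.
- Zero: Echo compares 5, 7, -5, -3 and picks X; Delta would get 6.
- Light: Echo compares 5, 4, 1, 6 and picks Z; Delta would get 0.
- Medium: Echo compares -2, 4, -2, 10 and picks Z; Delta would get 3.
- Heavy: Echo compares -1, 3, 6, 1 and picks Y; Delta would get 10.
Delta's induced payoffs are 6, 0, 3, 10, so Delta commits to Heavy. Subgame-perfect outcome: (Heavy, Y) with payoffs (10, 6).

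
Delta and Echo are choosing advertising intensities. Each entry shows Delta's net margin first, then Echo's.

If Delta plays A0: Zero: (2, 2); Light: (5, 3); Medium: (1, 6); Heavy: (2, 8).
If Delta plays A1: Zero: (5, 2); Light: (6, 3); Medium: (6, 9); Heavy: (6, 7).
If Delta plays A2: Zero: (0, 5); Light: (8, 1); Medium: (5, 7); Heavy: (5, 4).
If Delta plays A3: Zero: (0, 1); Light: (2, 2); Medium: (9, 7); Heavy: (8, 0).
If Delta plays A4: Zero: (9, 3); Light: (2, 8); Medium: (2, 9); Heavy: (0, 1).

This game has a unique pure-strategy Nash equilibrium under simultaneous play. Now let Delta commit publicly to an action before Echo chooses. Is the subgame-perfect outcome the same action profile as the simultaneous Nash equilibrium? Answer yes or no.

Backward induction with Delta moving first.
- A0: BR = Heavy, leader payoff 2.
- A1: BR = Medium, leader payoff 6.
- A2: BR = Medium, leader payoff 5.
- A3: BR = Medium, leader payoff 9.
- A4: BR = Medium, leader payoff 2.
Delta's induced payoffs are 2, 6, 5, 9, 2, so Delta commits to A3. Subgame-perfect outcome: (A3, Medium) with payoffs (9, 7).
Now find the simultaneous Nash equilibrium.
Delta's best replies: Zero→A4; Light→A2; Medium→A3; Heavy→A3.
Echo's best replies: A0→Heavy; A1→Medium; A2→Medium; A3→Medium; A4→Medium.
The unique mutual best reply is (A3, Medium), giving (9, 7).
Sequential outcome (A3, Medium) coincides with the Nash profile (A3, Medium).

yes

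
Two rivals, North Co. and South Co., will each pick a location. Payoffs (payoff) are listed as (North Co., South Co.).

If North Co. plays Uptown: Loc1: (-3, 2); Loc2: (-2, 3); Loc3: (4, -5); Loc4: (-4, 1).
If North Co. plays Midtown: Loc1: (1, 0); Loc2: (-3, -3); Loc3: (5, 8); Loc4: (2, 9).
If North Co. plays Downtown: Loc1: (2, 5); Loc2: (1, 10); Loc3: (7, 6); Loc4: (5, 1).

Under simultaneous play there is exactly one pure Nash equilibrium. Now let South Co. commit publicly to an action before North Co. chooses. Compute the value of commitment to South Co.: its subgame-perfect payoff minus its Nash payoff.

Backward induction with South Co. moving first.
- Loc1: BR = Downtown, leader payoff 5.
- Loc2: BR = Downtown, leader payoff 10.
- Loc3: BR = Downtown, leader payoff 6.
- Loc4: BR = Downtown, leader payoff 1.
Maximizing over 5, 10, 6, 1, South Co. chooses Loc2. Subgame-perfect outcome: (Downtown, Loc2) with payoffs (1, 10).
Under simultaneous play:
North Co.'s best replies: Loc1→Downtown; Loc2→Downtown; Loc3→Downtown; Loc4→Downtown.
South Co.'s best replies: Uptown→Loc2; Midtown→Loc4; Downtown→Loc2.
Only (Downtown, Loc2) has each player best-responding; Nash payoffs (1, 10).
South Co.'s commitment gain: 10 − 10 = 0.

0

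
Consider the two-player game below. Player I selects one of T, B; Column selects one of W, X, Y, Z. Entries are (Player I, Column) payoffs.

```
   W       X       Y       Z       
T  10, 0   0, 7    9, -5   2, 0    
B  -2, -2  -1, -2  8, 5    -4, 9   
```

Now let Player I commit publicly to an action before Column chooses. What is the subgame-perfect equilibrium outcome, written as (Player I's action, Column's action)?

Column best-responds to each possible Player I move:
- T → Column plays X (best of 0, 7, -5, 0); Player I gets 0.
- B → Column plays Z (best of -2, -2, 5, 9); Player I gets -4.
Player I's induced payoffs are 0, -4, so Player I commits to T. Subgame-perfect outcome: (T, X) with payoffs (0, 7).

(T, X)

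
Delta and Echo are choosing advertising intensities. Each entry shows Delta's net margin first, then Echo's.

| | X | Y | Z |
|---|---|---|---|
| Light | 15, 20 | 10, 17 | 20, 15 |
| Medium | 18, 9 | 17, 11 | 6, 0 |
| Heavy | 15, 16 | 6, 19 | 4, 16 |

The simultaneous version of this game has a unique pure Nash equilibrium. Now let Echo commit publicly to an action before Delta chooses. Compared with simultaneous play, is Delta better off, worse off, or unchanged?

better off

Backward induction with Echo moving first.
- X: Delta compares 15, 18, 15 and picks Medium; Echo would get 9.
- Y: Delta compares 10, 17, 6 and picks Medium; Echo would get 11.
- Z: Delta compares 20, 6, 4 and picks Light; Echo would get 15.
Among 9, 11, 15, the best is 15 at Z. Subgame-perfect outcome: (Light, Z) with payoffs (20, 15).
For the simultaneous game, intersect best replies.
Delta's best replies: X→Medium; Y→Medium; Z→Light.
Echo's best replies: Light→X; Medium→Y; Heavy→Y.
Only (Medium, Y) has each player best-responding; Nash payoffs (17, 11).
Delta earns 20 sequentially versus 17 at the Nash outcome: better off.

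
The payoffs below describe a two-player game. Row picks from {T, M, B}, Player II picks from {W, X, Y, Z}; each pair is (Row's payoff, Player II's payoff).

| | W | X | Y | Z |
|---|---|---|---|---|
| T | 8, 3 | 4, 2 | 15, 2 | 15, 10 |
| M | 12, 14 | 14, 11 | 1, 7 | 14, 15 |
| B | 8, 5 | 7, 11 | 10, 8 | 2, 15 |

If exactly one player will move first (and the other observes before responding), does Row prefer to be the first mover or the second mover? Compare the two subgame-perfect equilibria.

first

If Row leads: Player II's best replies are T→Z, M→Z, B→Z; Row's induced payoffs 15, 14, 2; outcome (T, Z), payoffs (15, 10).
If Player II leads: Row's best replies are W→M, X→M, Y→T, Z→T; Player II's induced payoffs 14, 11, 2, 10; outcome (M, W), payoffs (12, 14).
Row gets 15 moving first and 12 moving second, so Row prefers to move first.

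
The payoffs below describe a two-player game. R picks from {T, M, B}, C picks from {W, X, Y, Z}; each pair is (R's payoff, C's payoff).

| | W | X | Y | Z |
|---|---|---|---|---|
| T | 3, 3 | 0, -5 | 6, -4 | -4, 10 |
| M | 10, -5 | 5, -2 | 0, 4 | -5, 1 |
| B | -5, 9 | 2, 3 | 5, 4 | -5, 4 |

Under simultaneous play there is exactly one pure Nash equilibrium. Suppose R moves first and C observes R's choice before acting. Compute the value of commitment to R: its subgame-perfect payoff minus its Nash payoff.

4

Work backward from C's decision.
- T: C compares 3, -5, -4, 10 and picks Z; R would get -4.
- M: C compares -5, -2, 4, 1 and picks Y; R would get 0.
- B: C compares 9, 3, 4, 4 and picks W; R would get -5.
R's induced payoffs are -4, 0, -5, so R commits to M. Subgame-perfect outcome: (M, Y) with payoffs (0, 4).
For the simultaneous game, intersect best replies.
R's best replies: W→M; X→M; Y→T; Z→T.
C's best replies: T→Z; M→Y; B→W.
The unique mutual best reply is (T, Z), giving (-4, 10).
R's commitment gain: 0 − -4 = 4.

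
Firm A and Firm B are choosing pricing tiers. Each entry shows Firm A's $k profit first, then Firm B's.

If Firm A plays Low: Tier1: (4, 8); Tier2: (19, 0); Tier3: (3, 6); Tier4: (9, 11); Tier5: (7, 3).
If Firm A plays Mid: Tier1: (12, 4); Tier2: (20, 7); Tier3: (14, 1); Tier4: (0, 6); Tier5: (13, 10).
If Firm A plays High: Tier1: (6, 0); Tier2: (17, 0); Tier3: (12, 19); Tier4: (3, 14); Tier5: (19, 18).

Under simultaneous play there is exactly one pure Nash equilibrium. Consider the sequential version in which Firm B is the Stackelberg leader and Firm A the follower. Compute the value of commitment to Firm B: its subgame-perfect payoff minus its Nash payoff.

7

Firm A best-responds to each possible Firm B move:
- Tier1: BR = Mid, leader payoff 4.
- Tier2: BR = Mid, leader payoff 7.
- Tier3: BR = Mid, leader payoff 1.
- Tier4: BR = Low, leader payoff 11.
- Tier5: BR = High, leader payoff 18.
Among 4, 7, 1, 11, 18, the best is 18 at Tier5. Subgame-perfect outcome: (High, Tier5) with payoffs (19, 18).
For the simultaneous game, intersect best replies.
Firm A's best replies: Tier1→Mid; Tier2→Mid; Tier3→Mid; Tier4→Low; Tier5→High.
Firm B's best replies: Low→Tier4; Mid→Tier5; High→Tier3.
Only (Low, Tier4) has each player best-responding; Nash payoffs (9, 11).
Firm B's commitment gain: 18 − 11 = 7.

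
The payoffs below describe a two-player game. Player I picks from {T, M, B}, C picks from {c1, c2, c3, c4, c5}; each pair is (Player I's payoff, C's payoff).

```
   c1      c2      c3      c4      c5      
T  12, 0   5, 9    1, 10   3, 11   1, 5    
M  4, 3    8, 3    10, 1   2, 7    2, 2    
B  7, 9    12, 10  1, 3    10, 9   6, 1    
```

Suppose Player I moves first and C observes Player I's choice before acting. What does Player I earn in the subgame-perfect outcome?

12

Solve by backward induction (Player I leads).
- T → C plays c4 (best of 0, 9, 10, 11, 5); Player I gets 3.
- M → C plays c4 (best of 3, 3, 1, 7, 2); Player I gets 2.
- B → C plays c2 (best of 9, 10, 3, 9, 1); Player I gets 12.
Maximizing over 3, 2, 12, Player I chooses B. Subgame-perfect outcome: (B, c2) with payoffs (12, 10).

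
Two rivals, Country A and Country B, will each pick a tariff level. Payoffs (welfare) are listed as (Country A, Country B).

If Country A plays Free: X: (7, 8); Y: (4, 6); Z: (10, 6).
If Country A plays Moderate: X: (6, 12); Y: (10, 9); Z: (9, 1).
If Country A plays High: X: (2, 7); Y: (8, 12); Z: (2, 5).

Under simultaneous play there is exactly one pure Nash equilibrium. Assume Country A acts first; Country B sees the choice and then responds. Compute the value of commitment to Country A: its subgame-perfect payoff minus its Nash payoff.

Solve by backward induction (Country A leads).
- Free → Country B plays X (best of 8, 6, 6); Country A gets 7.
- Moderate → Country B plays X (best of 12, 9, 1); Country A gets 6.
- High → Country B plays Y (best of 7, 12, 5); Country A gets 8.
Among 7, 6, 8, the best is 8 at High. Subgame-perfect outcome: (High, Y) with payoffs (8, 12).
Now find the simultaneous Nash equilibrium.
Country A's best replies: X→Free; Y→Moderate; Z→Free.
Country B's best replies: Free→X; Moderate→X; High→Y.
Only (Free, X) has each player best-responding; Nash payoffs (7, 8).
Country A's commitment gain: 8 − 7 = 1.

1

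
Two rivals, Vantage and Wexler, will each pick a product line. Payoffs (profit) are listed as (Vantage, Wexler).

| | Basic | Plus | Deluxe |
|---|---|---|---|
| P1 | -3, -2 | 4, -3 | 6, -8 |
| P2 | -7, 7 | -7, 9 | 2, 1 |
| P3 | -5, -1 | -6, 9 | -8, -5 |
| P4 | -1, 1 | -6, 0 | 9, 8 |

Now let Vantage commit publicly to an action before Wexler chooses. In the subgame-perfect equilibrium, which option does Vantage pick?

P4

Wexler best-responds to each possible Vantage move:
- P1: Wexler compares -2, -3, -8 and picks Basic; Vantage would get -3.
- P2: Wexler compares 7, 9, 1 and picks Plus; Vantage would get -7.
- P3: Wexler compares -1, 9, -5 and picks Plus; Vantage would get -6.
- P4: Wexler compares 1, 0, 8 and picks Deluxe; Vantage would get 9.
Vantage's induced payoffs are -3, -7, -6, 9, so Vantage commits to P4. Subgame-perfect outcome: (P4, Deluxe) with payoffs (9, 8).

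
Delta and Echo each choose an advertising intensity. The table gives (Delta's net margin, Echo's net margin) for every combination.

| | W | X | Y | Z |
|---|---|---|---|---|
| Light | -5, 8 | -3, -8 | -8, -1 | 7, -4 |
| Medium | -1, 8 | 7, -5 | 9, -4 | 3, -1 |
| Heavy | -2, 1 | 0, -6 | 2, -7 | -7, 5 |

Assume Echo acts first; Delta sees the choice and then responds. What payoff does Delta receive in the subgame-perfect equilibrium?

Work backward from Delta's decision.
- W: Delta compares -5, -1, -2 and picks Medium; Echo would get 8.
- X: Delta compares -3, 7, 0 and picks Medium; Echo would get -5.
- Y: Delta compares -8, 9, 2 and picks Medium; Echo would get -4.
- Z: Delta compares 7, 3, -7 and picks Light; Echo would get -4.
Maximizing over 8, -5, -4, -4, Echo chooses W. Subgame-perfect outcome: (Medium, W) with payoffs (-1, 8).

-1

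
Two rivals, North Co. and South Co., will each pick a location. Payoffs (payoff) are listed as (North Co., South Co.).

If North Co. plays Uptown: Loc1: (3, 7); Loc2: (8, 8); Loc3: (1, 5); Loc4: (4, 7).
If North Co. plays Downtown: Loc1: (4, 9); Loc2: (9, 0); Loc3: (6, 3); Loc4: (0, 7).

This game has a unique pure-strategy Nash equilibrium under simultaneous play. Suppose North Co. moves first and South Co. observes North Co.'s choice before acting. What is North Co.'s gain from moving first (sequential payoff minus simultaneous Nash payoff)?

Backward induction with North Co. moving first.
- Uptown → South Co. plays Loc2 (best of 7, 8, 5, 7); North Co. gets 8.
- Downtown → South Co. plays Loc1 (best of 9, 0, 3, 7); North Co. gets 4.
North Co.'s induced payoffs are 8, 4, so North Co. commits to Uptown. Subgame-perfect outcome: (Uptown, Loc2) with payoffs (8, 8).
For the simultaneous game, intersect best replies.
North Co.'s best replies: Loc1→Downtown; Loc2→Downtown; Loc3→Downtown; Loc4→Uptown.
South Co.'s best replies: Uptown→Loc2; Downtown→Loc1.
The unique mutual best reply is (Downtown, Loc1), giving (4, 9).
North Co.'s commitment gain: 8 − 4 = 4.

4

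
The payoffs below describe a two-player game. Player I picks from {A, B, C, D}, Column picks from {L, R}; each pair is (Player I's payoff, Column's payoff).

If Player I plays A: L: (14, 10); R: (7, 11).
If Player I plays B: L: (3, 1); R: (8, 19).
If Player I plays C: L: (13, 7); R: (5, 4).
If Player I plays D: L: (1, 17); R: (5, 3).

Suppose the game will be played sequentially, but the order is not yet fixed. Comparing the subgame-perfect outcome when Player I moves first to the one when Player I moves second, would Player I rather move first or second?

If Player I leads: Column's best replies are A→R, B→R, C→L, D→L; Player I's induced payoffs 7, 8, 13, 1; outcome (C, L), payoffs (13, 7).
If Column leads: Player I's best replies are L→A, R→B; Column's induced payoffs 10, 19; outcome (B, R), payoffs (8, 19).
Player I gets 13 moving first and 8 moving second, so Player I prefers to move first.

first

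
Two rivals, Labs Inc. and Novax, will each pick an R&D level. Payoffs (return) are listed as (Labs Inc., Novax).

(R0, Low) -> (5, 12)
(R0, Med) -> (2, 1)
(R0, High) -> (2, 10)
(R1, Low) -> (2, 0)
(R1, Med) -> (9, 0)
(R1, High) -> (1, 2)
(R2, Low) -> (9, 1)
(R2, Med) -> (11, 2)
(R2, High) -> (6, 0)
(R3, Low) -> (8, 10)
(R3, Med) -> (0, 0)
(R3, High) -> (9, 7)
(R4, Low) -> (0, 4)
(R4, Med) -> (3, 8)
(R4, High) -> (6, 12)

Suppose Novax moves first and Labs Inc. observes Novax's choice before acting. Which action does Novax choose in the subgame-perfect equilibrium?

High

Work backward from Labs Inc.'s decision.
- Low: BR = R2, leader payoff 1.
- Med: BR = R2, leader payoff 2.
- High: BR = R3, leader payoff 7.
Novax's induced payoffs are 1, 2, 7, so Novax commits to High. Subgame-perfect outcome: (R3, High) with payoffs (9, 7).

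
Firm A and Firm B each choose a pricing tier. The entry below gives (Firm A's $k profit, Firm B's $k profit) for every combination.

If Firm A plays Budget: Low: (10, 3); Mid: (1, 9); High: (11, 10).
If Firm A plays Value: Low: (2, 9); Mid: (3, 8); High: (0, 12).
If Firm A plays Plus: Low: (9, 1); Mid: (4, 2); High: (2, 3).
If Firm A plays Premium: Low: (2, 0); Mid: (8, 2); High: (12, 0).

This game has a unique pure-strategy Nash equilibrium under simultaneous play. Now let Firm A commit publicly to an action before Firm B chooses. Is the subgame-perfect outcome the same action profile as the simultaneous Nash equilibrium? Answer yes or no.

no

Solve by backward induction (Firm A leads).
- Budget → Firm B plays High (best of 3, 9, 10); Firm A gets 11.
- Value → Firm B plays High (best of 9, 8, 12); Firm A gets 0.
- Plus → Firm B plays High (best of 1, 2, 3); Firm A gets 2.
- Premium → Firm B plays Mid (best of 0, 2, 0); Firm A gets 8.
Among 11, 0, 2, 8, the best is 11 at Budget. Subgame-perfect outcome: (Budget, High) with payoffs (11, 10).
Now find the simultaneous Nash equilibrium.
Firm A's best replies: Low→Budget; Mid→Premium; High→Premium.
Firm B's best replies: Budget→High; Value→High; Plus→High; Premium→Mid.
The unique mutual best reply is (Premium, Mid), giving (8, 2).
Sequential outcome (Budget, High) differs from the Nash profile (Premium, Mid).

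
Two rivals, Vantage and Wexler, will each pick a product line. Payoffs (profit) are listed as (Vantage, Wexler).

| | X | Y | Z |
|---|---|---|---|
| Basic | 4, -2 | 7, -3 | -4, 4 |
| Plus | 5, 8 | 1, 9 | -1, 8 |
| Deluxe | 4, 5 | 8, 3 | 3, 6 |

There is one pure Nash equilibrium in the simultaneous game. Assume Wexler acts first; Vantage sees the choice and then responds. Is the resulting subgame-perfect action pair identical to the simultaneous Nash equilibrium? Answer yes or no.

no

Solve by backward induction (Wexler leads).
- X: BR = Plus, leader payoff 8.
- Y: BR = Deluxe, leader payoff 3.
- Z: BR = Deluxe, leader payoff 6.
Maximizing over 8, 3, 6, Wexler chooses X. Subgame-perfect outcome: (Plus, X) with payoffs (5, 8).
Under simultaneous play:
Vantage's best replies: X→Plus; Y→Deluxe; Z→Deluxe.
Wexler's best replies: Basic→Z; Plus→Y; Deluxe→Z.
Only (Deluxe, Z) has each player best-responding; Nash payoffs (3, 6).
Sequential outcome (Plus, X) differs from the Nash profile (Deluxe, Z).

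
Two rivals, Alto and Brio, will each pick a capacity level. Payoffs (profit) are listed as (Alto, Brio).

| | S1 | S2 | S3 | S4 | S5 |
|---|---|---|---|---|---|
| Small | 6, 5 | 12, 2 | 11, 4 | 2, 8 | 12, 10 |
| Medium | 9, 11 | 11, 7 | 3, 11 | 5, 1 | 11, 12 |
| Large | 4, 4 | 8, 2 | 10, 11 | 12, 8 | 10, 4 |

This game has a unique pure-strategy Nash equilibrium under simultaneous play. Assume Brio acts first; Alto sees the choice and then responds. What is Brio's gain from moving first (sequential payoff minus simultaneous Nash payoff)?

1

Work backward from Alto's decision.
- S1 → Alto plays Medium (best of 6, 9, 4); Brio gets 11.
- S2 → Alto plays Small (best of 12, 11, 8); Brio gets 2.
- S3 → Alto plays Small (best of 11, 3, 10); Brio gets 4.
- S4 → Alto plays Large (best of 2, 5, 12); Brio gets 8.
- S5 → Alto plays Small (best of 12, 11, 10); Brio gets 10.
Among 11, 2, 4, 8, 10, the best is 11 at S1. Subgame-perfect outcome: (Medium, S1) with payoffs (9, 11).
Under simultaneous play:
Alto's best replies: S1→Medium; S2→Small; S3→Small; S4→Large; S5→Small.
Brio's best replies: Small→S5; Medium→S5; Large→S3.
Only (Small, S5) has each player best-responding; Nash payoffs (12, 10).
Brio's commitment gain: 11 − 10 = 1.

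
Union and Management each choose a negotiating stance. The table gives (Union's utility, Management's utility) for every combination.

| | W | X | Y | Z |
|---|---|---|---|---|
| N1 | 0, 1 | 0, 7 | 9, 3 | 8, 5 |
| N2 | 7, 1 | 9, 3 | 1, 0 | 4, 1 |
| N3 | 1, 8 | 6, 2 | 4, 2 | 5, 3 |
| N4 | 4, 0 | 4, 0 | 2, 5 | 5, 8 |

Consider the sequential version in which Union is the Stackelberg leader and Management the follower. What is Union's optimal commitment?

Work backward from Management's decision.
- N1: BR = X, leader payoff 0.
- N2: BR = X, leader payoff 9.
- N3: BR = W, leader payoff 1.
- N4: BR = Z, leader payoff 5.
Union's induced payoffs are 0, 9, 1, 5, so Union commits to N2. Subgame-perfect outcome: (N2, X) with payoffs (9, 3).

N2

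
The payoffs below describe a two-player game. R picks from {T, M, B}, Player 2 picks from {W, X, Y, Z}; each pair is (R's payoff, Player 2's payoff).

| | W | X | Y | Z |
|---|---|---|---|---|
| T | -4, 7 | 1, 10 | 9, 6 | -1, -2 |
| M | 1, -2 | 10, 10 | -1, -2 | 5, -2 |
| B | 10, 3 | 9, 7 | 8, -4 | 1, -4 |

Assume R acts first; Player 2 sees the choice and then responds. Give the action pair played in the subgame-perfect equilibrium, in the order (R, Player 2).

(M, X)

Player 2 best-responds to each possible R move:
- T: BR = X, leader payoff 1.
- M: BR = X, leader payoff 10.
- B: BR = X, leader payoff 9.
R's induced payoffs are 1, 10, 9, so R commits to M. Subgame-perfect outcome: (M, X) with payoffs (10, 10).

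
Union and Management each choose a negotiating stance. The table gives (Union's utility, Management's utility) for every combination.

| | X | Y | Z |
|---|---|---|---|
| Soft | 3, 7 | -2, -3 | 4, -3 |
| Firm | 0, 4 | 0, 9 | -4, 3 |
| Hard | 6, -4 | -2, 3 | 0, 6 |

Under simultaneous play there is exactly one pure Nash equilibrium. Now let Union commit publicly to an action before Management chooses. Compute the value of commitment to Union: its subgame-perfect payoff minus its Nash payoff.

Backward induction with Union moving first.
- Soft: Management compares 7, -3, -3 and picks X; Union would get 3.
- Firm: Management compares 4, 9, 3 and picks Y; Union would get 0.
- Hard: Management compares -4, 3, 6 and picks Z; Union would get 0.
Among 3, 0, 0, the best is 3 at Soft. Subgame-perfect outcome: (Soft, X) with payoffs (3, 7).
Now find the simultaneous Nash equilibrium.
Union's best replies: X→Hard; Y→Firm; Z→Soft.
Management's best replies: Soft→X; Firm→Y; Hard→Z.
Only (Firm, Y) has each player best-responding; Nash payoffs (0, 9).
Union's commitment gain: 3 − 0 = 3.

3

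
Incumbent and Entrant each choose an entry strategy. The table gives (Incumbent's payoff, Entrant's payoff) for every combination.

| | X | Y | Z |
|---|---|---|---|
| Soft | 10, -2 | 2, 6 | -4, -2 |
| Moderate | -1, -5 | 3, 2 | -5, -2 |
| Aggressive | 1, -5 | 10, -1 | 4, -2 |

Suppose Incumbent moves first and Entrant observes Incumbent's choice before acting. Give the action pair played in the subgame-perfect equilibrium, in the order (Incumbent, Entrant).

Solve by backward induction (Incumbent leads).
- Soft: BR = Y, leader payoff 2.
- Moderate: BR = Y, leader payoff 3.
- Aggressive: BR = Y, leader payoff 10.
Maximizing over 2, 3, 10, Incumbent chooses Aggressive. Subgame-perfect outcome: (Aggressive, Y) with payoffs (10, -1).

(Aggressive, Y)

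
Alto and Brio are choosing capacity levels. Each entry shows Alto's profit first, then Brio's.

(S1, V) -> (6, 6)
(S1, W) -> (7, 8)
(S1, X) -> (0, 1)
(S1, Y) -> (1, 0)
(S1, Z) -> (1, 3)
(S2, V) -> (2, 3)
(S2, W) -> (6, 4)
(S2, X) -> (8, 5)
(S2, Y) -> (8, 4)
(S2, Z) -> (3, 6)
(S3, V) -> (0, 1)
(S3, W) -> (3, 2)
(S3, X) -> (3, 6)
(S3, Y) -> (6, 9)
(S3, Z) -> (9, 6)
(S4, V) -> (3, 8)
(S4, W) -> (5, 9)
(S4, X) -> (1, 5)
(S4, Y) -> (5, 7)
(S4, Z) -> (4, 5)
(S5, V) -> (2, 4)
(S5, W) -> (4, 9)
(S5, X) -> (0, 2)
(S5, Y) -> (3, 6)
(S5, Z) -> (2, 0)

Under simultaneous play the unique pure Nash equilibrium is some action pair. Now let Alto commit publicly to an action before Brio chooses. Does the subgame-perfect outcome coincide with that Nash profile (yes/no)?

yes

Brio best-responds to each possible Alto move:
- S1: BR = W, leader payoff 7.
- S2: BR = Z, leader payoff 3.
- S3: BR = Y, leader payoff 6.
- S4: BR = W, leader payoff 5.
- S5: BR = W, leader payoff 4.
Among 7, 3, 6, 5, 4, the best is 7 at S1. Subgame-perfect outcome: (S1, W) with payoffs (7, 8).
Under simultaneous play:
Alto's best replies: V→S1; W→S1; X→S2; Y→S2; Z→S3.
Brio's best replies: S1→W; S2→Z; S3→Y; S4→W; S5→W.
Only (S1, W) has each player best-responding; Nash payoffs (7, 8).
Sequential outcome (S1, W) coincides with the Nash profile (S1, W).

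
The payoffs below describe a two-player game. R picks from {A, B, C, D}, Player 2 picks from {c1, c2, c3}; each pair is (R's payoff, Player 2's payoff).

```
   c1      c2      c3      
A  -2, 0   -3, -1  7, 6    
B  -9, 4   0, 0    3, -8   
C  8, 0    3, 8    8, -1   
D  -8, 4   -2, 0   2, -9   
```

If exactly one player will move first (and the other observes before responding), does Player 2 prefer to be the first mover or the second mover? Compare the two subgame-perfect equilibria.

If R leads: Player 2's best replies are A→c3, B→c1, C→c2, D→c1; R's induced payoffs 7, -9, 3, -8; outcome (A, c3), payoffs (7, 6).
If Player 2 leads: R's best replies are c1→C, c2→C, c3→C; Player 2's induced payoffs 0, 8, -1; outcome (C, c2), payoffs (3, 8).
Player 2 gets 8 moving first and 6 moving second, so Player 2 prefers to move first.

first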